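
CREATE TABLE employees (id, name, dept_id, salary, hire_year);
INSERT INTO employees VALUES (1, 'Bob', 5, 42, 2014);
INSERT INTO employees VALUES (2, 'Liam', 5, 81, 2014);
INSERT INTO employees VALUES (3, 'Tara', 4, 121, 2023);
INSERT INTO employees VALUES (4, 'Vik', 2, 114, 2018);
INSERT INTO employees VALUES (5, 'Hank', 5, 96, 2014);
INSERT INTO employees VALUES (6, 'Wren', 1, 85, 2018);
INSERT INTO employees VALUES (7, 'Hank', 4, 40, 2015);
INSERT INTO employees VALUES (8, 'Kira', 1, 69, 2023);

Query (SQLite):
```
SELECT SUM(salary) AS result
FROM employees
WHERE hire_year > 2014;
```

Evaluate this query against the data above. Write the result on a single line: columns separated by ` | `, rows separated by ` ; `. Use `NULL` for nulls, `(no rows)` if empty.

Rows where hire_year > 2014 → salary values: [121, 114, 85, 40, 69].
SUM of non-NULL values = 429.

429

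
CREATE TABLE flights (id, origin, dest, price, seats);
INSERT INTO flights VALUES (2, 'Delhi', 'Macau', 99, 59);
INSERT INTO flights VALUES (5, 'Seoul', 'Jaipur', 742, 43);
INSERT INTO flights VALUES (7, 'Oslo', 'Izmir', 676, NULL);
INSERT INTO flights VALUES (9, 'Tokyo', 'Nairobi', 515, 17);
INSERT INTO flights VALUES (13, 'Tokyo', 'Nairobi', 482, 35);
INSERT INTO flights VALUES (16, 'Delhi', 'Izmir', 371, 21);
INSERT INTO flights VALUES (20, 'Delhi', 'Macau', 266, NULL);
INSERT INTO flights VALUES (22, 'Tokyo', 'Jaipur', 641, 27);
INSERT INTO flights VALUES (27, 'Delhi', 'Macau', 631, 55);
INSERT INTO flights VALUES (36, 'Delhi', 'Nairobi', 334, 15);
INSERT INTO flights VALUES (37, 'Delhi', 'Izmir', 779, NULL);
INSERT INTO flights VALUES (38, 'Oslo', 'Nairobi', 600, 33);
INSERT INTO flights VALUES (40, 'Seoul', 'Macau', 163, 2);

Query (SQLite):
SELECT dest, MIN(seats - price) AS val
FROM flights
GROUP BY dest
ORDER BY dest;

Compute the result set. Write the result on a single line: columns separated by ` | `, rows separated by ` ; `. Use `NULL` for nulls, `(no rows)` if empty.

Izmir | -350 ; Jaipur | -699 ; Macau | -576 ; Nairobi | -567

For each row compute seats - price.
Group by dest; take MIN of the expression per group.
  Izmir: ids {7, 16, 37} → MIN(seats - price)=-350
  Jaipur: ids {5, 22} → MIN(seats - price)=-699
  Macau: ids {2, 20, 27, 40} → MIN(seats - price)=-576
  Nairobi: ids {9, 13, 36, 38} → MIN(seats - price)=-567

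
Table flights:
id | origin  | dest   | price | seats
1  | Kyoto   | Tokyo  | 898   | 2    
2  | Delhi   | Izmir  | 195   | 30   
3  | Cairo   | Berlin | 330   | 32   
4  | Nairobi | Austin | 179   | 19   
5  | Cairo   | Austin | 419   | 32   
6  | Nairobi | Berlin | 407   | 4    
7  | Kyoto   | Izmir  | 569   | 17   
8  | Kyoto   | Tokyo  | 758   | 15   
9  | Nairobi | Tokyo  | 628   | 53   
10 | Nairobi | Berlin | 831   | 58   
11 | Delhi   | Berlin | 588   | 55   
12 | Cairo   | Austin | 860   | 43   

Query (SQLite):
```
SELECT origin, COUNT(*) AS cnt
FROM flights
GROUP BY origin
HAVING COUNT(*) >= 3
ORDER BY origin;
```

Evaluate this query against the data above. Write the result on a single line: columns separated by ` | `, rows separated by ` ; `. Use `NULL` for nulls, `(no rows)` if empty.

Cairo | 3 ; Kyoto | 3 ; Nairobi | 4

Partition flights by origin; compute COUNT(*) within each group.
HAVING: keep groups with count ≥ 3.
  Cairo: ids {3, 5, 12} → COUNT(*)=3
  Delhi: ids {2, 11} → COUNT(*)=2
  Kyoto: ids {1, 7, 8} → COUNT(*)=3
  Nairobi: ids {4, 6, 9, 10} → COUNT(*)=4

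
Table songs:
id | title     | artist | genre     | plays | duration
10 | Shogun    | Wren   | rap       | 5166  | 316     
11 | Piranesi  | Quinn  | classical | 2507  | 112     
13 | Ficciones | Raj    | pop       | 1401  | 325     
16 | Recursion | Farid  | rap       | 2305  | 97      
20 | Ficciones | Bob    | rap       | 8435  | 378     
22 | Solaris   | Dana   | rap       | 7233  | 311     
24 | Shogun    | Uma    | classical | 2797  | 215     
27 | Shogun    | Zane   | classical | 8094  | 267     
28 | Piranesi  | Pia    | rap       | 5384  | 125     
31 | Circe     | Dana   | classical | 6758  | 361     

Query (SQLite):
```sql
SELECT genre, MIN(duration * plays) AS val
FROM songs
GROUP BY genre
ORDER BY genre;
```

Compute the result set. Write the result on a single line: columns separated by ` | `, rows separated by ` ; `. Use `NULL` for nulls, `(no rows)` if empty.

For each row compute duration * plays.
Group by genre; take MIN of the expression per group.
  classical: ids {11, 24, 27, 31} → MIN(duration * plays)=280784
  pop: ids {13} → MIN(duration * plays)=455325
  rap: ids {10, 16, 20, 22, 28} → MIN(duration * plays)=223585

classical | 280784 ; pop | 455325 ; rap | 223585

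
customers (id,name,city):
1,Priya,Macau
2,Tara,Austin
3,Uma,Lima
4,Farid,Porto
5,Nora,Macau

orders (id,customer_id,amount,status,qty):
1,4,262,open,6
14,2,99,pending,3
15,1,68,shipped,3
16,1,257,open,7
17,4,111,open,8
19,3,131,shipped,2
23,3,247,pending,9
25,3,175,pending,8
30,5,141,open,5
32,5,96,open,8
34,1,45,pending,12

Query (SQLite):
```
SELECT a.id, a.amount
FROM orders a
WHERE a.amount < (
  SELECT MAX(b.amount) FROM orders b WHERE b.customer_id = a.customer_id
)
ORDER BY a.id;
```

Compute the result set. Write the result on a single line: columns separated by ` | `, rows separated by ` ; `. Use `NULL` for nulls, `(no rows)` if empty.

For each orders row a, compute MAX(amount) over rows sharing a.customer_id.
Keep row a if a.amount < that per-group MAX.
  customer_id=1: MAX(amount) = 257
  customer_id=2: MAX(amount) = 99
  customer_id=3: MAX(amount) = 247
  customer_id=4: MAX(amount) = 262
  customer_id=5: MAX(amount) = 141

15 | 68 ; 17 | 111 ; 19 | 131 ; 25 | 175 ; 32 | 96 ; 34 | 45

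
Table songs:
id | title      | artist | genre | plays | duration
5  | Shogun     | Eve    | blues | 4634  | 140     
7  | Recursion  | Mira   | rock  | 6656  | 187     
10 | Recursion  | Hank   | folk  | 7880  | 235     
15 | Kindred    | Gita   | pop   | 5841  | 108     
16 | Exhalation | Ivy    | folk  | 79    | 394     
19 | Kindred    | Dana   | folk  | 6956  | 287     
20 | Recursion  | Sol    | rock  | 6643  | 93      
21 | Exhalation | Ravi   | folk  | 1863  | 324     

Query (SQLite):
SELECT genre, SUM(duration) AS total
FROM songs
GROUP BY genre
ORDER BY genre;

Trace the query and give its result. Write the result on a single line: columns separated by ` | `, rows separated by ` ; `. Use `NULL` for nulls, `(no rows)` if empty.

blues | 140 ; folk | 1240 ; pop | 108 ; rock | 280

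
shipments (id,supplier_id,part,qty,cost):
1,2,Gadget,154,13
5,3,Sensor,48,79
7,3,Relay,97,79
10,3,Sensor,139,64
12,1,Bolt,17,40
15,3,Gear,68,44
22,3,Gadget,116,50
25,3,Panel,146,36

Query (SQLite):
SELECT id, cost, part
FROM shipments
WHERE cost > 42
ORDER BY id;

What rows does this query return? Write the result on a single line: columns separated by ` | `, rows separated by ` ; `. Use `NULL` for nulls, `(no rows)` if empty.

5 | 79 | Sensor ; 7 | 79 | Relay ; 10 | 64 | Sensor ; 15 | 44 | Gear ; 22 | 50 | Gadget

cost > 42: ids {5, 7, 10, 15, 22}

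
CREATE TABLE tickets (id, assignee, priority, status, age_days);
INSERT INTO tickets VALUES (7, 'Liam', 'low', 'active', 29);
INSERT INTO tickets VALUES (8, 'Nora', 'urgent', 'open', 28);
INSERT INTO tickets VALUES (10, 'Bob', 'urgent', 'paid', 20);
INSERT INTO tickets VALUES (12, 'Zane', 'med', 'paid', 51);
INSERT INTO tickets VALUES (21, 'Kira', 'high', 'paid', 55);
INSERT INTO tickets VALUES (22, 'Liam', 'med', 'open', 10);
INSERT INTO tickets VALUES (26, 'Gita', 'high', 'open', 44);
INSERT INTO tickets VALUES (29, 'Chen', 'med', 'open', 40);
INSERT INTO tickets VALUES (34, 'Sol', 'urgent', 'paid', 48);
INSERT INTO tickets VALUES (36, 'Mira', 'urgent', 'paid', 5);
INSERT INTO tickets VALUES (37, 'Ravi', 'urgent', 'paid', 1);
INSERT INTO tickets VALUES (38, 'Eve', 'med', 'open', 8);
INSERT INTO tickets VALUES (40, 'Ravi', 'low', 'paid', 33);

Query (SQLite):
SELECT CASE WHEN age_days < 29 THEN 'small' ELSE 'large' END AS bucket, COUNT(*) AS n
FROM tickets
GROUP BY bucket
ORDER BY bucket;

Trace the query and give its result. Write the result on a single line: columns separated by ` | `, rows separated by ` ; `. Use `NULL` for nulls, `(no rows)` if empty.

Bucket rows by age_days < 29 → 'small' else 'large'; count each bucket.

large | 7 ; small | 6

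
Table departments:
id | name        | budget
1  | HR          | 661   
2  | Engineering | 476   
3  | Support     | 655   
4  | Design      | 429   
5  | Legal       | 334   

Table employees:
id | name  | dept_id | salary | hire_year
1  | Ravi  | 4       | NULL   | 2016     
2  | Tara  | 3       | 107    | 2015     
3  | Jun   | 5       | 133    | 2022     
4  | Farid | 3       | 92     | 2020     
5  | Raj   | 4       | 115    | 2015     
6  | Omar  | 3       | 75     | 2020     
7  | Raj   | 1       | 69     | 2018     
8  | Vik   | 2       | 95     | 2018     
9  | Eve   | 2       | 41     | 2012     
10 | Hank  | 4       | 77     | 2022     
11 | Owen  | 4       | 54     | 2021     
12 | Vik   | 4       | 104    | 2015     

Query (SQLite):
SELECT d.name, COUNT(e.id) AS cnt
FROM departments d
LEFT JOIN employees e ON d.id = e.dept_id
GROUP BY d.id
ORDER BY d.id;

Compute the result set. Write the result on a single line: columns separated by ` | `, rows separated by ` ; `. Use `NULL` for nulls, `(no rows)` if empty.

HR | 1 ; Engineering | 2 ; Support | 3 ; Design | 5 ; Legal | 1

LEFT JOIN keeps every departments row; unmatched ones get NULL for employees columns.
Group by departments.id and compute COUNT(e.id). COUNT(col) of an all-NULL group is 0.
  1: ids {7} → COUNT(e.id)=1
  2: ids {8, 9} → COUNT(e.id)=2
  3: ids {2, 4, 6} → COUNT(e.id)=3
  4: ids {1, 5, 10, 11, 12} → COUNT(e.id)=5
  5: ids {3} → COUNT(e.id)=1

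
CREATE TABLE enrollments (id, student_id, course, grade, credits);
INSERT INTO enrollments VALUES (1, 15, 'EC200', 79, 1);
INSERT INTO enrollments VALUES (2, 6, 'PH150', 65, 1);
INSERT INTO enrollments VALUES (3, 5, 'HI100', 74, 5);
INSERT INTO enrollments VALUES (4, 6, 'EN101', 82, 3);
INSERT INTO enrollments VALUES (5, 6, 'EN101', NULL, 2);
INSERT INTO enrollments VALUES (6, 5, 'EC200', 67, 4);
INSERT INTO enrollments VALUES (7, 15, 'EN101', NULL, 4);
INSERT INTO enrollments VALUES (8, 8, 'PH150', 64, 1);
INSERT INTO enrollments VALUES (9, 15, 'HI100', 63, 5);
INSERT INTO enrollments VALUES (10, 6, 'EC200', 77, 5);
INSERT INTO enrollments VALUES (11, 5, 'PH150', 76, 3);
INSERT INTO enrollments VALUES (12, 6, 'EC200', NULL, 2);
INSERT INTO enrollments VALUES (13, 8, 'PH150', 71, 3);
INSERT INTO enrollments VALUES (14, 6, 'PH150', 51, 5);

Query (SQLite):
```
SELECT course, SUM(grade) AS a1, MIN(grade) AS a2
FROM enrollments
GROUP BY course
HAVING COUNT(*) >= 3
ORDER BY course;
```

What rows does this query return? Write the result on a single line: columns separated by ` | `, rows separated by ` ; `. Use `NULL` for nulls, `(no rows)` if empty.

Group enrollments by course.
Per group compute: SUM(grade), MIN(grade).
HAVING: drop groups with fewer than 3 rows.
  EC200: ids {1, 6, 10, 12} → SUM(grade)=223, MIN(grade)=67
  EN101: ids {4, 5, 7} → SUM(grade)=82, MIN(grade)=82
  HI100: ids {3, 9} → SUM(grade)=137, MIN(grade)=63
  PH150: ids {2, 8, 11, 13, 14} → SUM(grade)=327, MIN(grade)=51

EC200 | 223 | 67 ; EN101 | 82 | 82 ; PH150 | 327 | 51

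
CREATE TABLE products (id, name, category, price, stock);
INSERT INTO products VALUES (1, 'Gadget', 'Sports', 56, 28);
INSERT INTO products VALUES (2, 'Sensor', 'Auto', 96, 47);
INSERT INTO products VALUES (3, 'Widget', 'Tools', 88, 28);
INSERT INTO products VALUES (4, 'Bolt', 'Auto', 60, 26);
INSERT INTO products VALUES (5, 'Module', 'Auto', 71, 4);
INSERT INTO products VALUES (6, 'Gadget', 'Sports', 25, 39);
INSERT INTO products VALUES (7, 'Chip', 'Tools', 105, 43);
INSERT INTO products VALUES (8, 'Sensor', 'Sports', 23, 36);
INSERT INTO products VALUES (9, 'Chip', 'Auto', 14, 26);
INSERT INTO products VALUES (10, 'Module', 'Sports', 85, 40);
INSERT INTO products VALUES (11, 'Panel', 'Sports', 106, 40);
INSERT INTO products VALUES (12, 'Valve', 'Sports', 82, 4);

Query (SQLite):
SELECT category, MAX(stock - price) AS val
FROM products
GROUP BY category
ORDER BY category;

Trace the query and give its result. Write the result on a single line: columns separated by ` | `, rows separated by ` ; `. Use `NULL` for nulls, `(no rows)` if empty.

Auto | 12 ; Sports | 14 ; Tools | -60

For each row compute stock - price.
Group by category; take MAX of the expression per group.
  Auto: ids {2, 4, 5, 9} → MAX(stock - price)=12
  Sports: ids {1, 6, 8, 10, 11, 12} → MAX(stock - price)=14
  Tools: ids {3, 7} → MAX(stock - price)=-60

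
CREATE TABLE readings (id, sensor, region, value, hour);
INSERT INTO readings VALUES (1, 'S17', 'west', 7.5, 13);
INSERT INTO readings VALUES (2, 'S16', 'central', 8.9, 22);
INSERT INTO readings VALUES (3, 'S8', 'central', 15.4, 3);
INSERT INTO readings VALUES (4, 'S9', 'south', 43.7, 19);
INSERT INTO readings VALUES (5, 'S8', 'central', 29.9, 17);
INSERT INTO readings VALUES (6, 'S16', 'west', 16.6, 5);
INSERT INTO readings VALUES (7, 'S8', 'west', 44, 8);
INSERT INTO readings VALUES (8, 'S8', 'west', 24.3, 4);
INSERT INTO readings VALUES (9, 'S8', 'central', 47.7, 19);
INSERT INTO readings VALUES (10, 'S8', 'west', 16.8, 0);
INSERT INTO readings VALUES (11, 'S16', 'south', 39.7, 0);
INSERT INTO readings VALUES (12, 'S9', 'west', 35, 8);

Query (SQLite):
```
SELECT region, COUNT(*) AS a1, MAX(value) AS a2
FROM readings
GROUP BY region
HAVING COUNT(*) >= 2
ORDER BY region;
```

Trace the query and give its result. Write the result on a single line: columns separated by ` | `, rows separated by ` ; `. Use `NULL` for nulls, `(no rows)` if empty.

central | 4 | 47.7 ; south | 2 | 43.7 ; west | 6 | 44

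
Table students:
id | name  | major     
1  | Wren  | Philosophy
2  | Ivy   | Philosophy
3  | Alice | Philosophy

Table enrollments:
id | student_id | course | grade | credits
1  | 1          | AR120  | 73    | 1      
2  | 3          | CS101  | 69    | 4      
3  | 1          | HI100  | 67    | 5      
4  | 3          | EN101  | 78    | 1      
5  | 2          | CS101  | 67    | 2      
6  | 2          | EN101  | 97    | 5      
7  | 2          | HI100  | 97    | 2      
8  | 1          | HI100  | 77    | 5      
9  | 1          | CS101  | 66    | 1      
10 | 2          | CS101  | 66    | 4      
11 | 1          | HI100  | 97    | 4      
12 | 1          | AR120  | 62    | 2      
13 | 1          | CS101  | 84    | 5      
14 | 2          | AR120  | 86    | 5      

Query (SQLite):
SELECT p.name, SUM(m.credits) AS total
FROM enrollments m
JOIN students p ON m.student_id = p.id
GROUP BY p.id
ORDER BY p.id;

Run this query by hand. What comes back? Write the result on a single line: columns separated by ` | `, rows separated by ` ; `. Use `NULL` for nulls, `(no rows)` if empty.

Wren | 23 ; Ivy | 18 ; Alice | 5

Join each enrollments row to its students via student_id.
Group joined rows by students.id; compute SUM(m.credits) per group.
  1: ids {1, 3, 8, 9, 11, 12, 13} → SUM(m.credits)=23
  2: ids {5, 6, 7, 10, 14} → SUM(m.credits)=18
  3: ids {2, 4} → SUM(m.credits)=5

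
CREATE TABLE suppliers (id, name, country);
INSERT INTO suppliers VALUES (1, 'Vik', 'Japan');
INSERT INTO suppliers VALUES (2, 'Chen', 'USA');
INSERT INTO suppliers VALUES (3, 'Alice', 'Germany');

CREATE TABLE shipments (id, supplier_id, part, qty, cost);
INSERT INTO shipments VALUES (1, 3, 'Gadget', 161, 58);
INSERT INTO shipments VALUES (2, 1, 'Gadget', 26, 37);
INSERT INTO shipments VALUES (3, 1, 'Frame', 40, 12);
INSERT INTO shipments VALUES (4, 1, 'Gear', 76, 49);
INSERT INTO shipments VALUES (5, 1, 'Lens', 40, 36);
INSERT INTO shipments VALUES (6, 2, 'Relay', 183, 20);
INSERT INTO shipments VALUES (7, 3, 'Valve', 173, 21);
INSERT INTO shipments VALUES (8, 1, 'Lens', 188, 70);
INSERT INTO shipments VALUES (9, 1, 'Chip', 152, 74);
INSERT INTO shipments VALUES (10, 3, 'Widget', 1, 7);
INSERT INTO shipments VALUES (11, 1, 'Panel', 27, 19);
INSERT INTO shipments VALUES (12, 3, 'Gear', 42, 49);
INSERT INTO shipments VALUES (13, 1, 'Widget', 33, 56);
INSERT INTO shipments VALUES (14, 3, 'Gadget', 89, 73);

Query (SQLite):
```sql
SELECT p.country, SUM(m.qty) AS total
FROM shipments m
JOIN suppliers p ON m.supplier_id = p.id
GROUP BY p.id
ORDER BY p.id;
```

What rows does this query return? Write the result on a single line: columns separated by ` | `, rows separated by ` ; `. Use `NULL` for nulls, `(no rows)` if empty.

Join each shipments row to its suppliers via supplier_id.
Group joined rows by suppliers.id; compute SUM(m.qty) per group.
  1: ids {2, 3, 4, 5, 8, 9, 11, 13} → SUM(m.qty)=582
  2: ids {6} → SUM(m.qty)=183
  3: ids {1, 7, 10, 12, 14} → SUM(m.qty)=466

Japan | 582 ; USA | 183 ; Germany | 466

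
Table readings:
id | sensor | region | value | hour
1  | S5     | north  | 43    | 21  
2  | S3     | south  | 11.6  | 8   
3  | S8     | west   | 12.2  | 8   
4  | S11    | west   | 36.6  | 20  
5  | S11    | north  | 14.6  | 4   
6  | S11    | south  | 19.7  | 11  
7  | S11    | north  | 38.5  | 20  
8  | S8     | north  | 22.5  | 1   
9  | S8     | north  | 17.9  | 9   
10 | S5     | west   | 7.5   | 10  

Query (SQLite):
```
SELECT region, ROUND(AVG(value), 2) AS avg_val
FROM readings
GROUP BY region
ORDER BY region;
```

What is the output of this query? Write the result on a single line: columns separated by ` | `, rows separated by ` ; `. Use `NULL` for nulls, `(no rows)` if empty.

north | 27.3 ; south | 15.65 ; west | 18.77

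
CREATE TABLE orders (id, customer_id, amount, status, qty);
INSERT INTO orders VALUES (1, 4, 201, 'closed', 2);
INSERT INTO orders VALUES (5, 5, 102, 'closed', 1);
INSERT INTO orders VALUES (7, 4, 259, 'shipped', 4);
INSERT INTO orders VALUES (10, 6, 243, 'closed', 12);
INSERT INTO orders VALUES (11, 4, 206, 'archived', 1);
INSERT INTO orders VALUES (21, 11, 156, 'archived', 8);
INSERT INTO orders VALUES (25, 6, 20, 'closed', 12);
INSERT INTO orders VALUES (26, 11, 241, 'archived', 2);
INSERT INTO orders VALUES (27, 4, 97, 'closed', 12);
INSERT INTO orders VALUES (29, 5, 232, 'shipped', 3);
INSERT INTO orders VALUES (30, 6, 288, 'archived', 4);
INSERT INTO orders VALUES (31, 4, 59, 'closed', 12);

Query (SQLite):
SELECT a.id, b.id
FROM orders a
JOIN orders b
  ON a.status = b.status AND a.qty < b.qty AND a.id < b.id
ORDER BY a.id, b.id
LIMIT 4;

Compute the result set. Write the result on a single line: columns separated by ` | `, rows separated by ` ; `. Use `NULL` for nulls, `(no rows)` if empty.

1 | 10 ; 1 | 25 ; 1 | 27 ; 1 | 31

Pairs (a,b) with same status, a.qty < b.qty, a.id < b.id.
status groups: archived:{11,21,26,30} closed:{1,5,10,25,27,31} shipped:{7,29}
Ordered by (a.id, b.id); first 4.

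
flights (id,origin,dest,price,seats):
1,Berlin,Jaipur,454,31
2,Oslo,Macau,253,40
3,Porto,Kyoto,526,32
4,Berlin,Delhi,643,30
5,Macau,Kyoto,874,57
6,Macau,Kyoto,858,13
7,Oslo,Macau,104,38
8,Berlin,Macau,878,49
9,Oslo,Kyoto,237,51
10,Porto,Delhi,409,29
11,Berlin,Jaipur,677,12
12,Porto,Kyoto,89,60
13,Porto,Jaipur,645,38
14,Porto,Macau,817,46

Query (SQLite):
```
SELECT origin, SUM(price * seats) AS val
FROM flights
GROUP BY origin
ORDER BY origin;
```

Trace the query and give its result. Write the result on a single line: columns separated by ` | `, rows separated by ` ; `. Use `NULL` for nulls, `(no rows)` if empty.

Berlin | 84510 ; Macau | 60972 ; Oslo | 26159 ; Porto | 96125

For each row compute price * seats.
Group by origin; take SUM of the expression per group.
  Berlin: ids {1, 4, 8, 11} → SUM(price * seats)=84510
  Macau: ids {5, 6} → SUM(price * seats)=60972
  Oslo: ids {2, 7, 9} → SUM(price * seats)=26159
  Porto: ids {3, 10, 12, 13, 14} → SUM(price * seats)=96125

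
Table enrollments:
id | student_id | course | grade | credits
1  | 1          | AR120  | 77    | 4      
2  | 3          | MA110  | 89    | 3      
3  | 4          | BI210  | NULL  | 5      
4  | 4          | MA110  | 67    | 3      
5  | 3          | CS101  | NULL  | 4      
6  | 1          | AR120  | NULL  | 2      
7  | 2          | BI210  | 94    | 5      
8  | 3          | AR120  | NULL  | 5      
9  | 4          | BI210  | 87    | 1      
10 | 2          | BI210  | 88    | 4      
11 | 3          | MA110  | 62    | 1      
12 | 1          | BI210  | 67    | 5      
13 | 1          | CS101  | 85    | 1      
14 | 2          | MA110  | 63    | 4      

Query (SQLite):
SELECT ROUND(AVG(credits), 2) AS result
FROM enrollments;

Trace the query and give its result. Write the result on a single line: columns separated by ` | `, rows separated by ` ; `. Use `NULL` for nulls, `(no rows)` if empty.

All credits values: [4, 3, 5, 3, 4, 2, 5, 5, 1, 4, 1, 5, 1, 4].
AVG = 47 / 14 (rounded to 2 dp).

3.36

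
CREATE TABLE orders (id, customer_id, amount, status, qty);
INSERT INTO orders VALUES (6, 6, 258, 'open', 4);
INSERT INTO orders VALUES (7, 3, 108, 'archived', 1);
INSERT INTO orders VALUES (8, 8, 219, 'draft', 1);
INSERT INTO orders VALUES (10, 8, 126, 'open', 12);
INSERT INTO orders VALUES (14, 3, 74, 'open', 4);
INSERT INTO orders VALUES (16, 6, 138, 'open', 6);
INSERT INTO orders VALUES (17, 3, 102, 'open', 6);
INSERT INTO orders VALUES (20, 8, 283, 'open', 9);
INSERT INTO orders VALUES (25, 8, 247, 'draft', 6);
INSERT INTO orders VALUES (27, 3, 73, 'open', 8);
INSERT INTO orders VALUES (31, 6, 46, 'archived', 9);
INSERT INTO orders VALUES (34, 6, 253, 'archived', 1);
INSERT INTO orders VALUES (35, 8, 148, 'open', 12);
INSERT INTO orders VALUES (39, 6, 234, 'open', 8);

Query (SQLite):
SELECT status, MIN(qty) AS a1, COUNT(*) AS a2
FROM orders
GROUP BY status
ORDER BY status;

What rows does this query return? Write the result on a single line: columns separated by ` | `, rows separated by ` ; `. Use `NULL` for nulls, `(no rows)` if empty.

Group orders by status.
Per group compute: MIN(qty), COUNT(*).
  archived: ids {7, 31, 34} → MIN(qty)=1, COUNT(*)=3
  draft: ids {8, 25} → MIN(qty)=1, COUNT(*)=2
  open: ids {6, 10, 14, 16, 17, 20, 27, 35, 39} → MIN(qty)=4, COUNT(*)=9

archived | 1 | 3 ; draft | 1 | 2 ; open | 4 | 9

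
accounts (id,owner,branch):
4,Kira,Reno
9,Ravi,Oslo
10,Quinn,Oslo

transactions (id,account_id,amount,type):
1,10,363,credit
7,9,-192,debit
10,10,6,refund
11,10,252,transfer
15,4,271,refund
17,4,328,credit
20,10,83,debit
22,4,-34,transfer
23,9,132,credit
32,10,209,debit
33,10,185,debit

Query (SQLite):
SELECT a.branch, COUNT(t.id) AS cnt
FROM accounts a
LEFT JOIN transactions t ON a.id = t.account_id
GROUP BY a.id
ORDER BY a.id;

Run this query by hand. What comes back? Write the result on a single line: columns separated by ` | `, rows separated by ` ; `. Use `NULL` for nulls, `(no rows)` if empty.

LEFT JOIN keeps every accounts row; unmatched ones get NULL for transactions columns.
Group by accounts.id and compute COUNT(t.id). COUNT(col) of an all-NULL group is 0.
  4: ids {15, 17, 22} → COUNT(t.id)=3
  9: ids {7, 23} → COUNT(t.id)=2
  10: ids {1, 10, 11, 20, 32, 33} → COUNT(t.id)=6

Reno | 3 ; Oslo | 2 ; Oslo | 6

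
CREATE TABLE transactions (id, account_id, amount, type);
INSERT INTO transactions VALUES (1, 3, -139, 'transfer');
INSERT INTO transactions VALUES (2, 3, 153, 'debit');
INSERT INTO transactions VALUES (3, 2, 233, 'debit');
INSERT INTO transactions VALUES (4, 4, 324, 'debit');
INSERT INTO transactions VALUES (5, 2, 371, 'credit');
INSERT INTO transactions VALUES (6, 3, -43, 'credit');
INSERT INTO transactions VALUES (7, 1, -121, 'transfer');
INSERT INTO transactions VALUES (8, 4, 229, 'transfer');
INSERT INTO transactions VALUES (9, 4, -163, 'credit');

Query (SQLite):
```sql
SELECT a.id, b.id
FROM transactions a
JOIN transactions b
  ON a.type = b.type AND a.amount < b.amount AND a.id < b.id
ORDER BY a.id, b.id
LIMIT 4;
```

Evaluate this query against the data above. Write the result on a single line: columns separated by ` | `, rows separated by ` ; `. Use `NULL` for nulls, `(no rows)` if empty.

1 | 7 ; 1 | 8 ; 2 | 3 ; 2 | 4

Pairs (a,b) with same type, a.amount < b.amount, a.id < b.id.
type groups: credit:{5,6,9} debit:{2,3,4} transfer:{1,7,8}
Ordered by (a.id, b.id); first 4.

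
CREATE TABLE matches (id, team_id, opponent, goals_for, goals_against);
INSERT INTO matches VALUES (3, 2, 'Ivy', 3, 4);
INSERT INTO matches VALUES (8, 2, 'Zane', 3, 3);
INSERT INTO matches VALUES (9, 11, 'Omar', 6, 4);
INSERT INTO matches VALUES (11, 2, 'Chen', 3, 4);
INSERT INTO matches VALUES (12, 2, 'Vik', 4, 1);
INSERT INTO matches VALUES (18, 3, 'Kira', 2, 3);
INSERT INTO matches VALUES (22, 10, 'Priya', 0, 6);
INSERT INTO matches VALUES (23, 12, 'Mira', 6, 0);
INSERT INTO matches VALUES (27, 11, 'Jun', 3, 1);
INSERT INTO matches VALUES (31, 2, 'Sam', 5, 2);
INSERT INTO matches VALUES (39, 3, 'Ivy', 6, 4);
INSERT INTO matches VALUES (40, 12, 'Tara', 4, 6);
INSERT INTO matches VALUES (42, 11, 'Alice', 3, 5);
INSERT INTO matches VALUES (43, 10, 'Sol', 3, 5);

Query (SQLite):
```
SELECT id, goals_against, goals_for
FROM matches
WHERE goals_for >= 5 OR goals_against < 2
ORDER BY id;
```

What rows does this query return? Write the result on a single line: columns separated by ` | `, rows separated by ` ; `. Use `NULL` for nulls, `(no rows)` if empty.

goals_for >= 5: ids {9, 23, 31, 39}
goals_against < 2: ids {12, 23, 27}
Combine with OR.

9 | 4 | 6 ; 12 | 1 | 4 ; 23 | 0 | 6 ; 27 | 1 | 3 ; 31 | 2 | 5 ; 39 | 4 | 6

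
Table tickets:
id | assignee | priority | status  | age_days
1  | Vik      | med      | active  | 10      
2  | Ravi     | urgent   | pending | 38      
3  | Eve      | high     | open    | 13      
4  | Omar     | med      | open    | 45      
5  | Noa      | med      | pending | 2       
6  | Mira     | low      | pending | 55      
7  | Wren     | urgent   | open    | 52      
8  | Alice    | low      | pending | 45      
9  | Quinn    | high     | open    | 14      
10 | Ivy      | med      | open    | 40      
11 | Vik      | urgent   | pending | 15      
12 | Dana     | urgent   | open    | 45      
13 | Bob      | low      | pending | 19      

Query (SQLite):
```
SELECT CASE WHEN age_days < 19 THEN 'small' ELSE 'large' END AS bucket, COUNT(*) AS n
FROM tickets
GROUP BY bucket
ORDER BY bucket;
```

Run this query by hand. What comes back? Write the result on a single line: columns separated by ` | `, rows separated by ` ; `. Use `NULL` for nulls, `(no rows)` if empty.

Bucket rows by age_days < 19 → 'small' else 'large'; count each bucket.

large | 8 ; small | 5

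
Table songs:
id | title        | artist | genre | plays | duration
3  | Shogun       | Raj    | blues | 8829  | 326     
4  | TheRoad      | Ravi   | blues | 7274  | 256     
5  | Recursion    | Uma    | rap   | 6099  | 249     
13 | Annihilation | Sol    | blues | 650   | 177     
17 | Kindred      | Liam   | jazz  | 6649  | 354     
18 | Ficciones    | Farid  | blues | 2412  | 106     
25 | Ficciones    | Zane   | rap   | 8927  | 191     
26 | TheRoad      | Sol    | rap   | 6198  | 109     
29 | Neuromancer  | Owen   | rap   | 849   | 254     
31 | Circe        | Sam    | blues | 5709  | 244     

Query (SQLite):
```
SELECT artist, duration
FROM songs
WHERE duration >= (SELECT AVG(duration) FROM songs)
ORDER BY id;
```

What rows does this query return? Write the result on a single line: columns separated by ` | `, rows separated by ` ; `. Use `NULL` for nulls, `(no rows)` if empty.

Raj | 326 ; Ravi | 256 ; Uma | 249 ; Liam | 354 ; Owen | 254 ; Sam | 244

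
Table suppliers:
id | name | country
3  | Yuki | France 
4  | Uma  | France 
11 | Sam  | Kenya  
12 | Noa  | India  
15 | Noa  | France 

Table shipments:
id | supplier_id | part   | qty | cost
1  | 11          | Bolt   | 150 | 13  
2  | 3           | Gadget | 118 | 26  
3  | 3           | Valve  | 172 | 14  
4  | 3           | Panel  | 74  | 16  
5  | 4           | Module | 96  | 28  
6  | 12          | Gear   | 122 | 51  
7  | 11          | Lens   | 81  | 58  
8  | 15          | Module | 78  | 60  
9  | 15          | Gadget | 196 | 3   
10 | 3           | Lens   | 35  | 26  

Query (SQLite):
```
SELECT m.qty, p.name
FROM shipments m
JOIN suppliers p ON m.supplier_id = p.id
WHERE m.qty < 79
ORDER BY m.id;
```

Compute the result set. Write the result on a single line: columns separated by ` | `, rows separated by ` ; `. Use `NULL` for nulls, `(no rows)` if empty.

Each shipments row matches the suppliers row where supplier_id = suppliers.id.
Then keep rows with m.qty < 79.

74 | Yuki ; 78 | Noa ; 35 | Yuki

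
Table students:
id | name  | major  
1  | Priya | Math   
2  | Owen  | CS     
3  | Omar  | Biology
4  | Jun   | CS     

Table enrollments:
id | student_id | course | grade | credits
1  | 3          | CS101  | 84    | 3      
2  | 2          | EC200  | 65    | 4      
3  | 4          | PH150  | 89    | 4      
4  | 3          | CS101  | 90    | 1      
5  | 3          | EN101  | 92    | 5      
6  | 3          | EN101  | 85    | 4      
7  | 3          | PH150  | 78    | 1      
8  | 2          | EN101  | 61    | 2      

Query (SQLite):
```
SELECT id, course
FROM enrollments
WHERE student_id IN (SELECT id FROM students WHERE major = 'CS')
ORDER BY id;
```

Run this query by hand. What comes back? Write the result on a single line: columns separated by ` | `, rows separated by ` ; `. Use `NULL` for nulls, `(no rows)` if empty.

2 | EC200 ; 3 | PH150 ; 8 | EN101

Inner query: students.id where major = 'CS'.
Outer: keep enrollments rows whose student_id is in that set.
Inner query → {2, 4}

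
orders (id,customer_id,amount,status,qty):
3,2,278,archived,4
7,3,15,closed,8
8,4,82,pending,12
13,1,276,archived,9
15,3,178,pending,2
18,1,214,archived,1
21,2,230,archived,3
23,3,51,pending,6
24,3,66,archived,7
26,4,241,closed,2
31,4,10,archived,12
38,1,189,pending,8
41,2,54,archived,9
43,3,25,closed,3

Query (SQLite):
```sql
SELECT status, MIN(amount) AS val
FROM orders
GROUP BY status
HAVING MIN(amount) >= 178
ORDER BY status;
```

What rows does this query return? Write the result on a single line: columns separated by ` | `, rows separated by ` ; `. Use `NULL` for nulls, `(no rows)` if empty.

(no rows)

Partition orders by status; compute MIN(amount) within each group.
HAVING: keep groups where MIN(amount) >= 178.
  archived: ids {3, 13, 18, 21, 24, 31, 41} → MIN(amount)=10
  closed: ids {7, 26, 43} → MIN(amount)=15
  pending: ids {8, 15, 23, 38} → MIN(amount)=51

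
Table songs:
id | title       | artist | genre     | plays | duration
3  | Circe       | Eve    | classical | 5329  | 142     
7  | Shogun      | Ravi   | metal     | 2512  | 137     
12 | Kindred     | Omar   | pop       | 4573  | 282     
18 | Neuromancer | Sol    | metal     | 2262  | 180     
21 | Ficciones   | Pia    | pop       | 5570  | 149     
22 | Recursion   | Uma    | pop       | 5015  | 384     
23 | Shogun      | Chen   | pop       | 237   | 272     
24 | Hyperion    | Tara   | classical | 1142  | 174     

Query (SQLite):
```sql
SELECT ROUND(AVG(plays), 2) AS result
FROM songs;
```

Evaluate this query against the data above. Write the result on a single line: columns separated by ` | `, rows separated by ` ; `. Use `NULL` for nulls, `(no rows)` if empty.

3330

All plays values: [5329, 2512, 4573, 2262, 5570, 5015, 237, 1142].
AVG = 26640 / 8 (rounded to 2 dp).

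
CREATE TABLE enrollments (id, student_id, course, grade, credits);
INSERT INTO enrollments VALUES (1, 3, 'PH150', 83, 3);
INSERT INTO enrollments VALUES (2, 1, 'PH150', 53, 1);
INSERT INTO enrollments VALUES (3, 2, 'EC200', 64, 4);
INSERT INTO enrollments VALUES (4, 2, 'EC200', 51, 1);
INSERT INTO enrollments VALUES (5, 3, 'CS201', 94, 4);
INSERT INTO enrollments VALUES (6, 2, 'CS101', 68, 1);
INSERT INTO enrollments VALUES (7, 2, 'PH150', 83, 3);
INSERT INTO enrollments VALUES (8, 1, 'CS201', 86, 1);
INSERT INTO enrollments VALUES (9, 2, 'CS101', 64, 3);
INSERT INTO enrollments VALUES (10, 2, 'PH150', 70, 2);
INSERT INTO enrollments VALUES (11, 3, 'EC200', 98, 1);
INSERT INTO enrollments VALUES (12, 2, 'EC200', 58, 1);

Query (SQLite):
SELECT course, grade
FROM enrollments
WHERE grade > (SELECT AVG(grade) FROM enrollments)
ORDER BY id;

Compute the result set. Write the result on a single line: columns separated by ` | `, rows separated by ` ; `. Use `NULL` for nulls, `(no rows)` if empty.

PH150 | 83 ; CS201 | 94 ; PH150 | 83 ; CS201 | 86 ; EC200 | 98

Scalar subquery: AVG(grade) over all enrollments rows = 72.666667 (≈; comparison uses full precision).
Keep rows where grade > that value.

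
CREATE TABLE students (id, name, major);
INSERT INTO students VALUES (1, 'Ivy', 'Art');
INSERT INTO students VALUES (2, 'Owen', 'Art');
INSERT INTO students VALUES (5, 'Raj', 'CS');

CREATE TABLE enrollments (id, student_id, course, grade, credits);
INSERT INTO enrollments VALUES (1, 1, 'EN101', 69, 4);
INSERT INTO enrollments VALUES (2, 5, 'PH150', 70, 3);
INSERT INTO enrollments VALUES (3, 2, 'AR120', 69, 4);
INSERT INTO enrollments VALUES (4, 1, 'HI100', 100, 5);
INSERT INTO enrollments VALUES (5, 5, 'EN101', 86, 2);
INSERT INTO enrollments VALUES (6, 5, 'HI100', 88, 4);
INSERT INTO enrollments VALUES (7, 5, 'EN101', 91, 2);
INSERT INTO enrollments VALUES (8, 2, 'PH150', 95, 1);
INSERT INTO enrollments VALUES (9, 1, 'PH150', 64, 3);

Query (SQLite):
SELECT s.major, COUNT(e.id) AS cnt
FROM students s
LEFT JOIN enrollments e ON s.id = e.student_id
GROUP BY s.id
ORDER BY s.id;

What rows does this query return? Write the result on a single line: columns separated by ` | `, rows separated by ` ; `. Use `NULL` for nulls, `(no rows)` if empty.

Art | 3 ; Art | 2 ; CS | 4

LEFT JOIN keeps every students row; unmatched ones get NULL for enrollments columns.
Group by students.id and compute COUNT(e.id). COUNT(col) of an all-NULL group is 0.
  1: ids {1, 4, 9} → COUNT(e.id)=3
  2: ids {3, 8} → COUNT(e.id)=2
  5: ids {2, 5, 6, 7} → COUNT(e.id)=4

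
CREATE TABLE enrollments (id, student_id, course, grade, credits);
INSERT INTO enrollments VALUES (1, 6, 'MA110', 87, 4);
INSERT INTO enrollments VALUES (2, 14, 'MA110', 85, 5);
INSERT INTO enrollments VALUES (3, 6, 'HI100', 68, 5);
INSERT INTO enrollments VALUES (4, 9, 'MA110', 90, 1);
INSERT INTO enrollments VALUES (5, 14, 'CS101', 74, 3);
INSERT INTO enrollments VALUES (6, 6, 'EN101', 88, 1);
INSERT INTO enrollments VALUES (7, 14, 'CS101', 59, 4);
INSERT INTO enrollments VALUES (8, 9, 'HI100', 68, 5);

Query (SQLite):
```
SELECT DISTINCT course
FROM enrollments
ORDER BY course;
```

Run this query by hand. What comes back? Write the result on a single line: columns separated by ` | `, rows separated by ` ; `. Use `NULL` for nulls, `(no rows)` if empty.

CS101 ; EN101 ; HI100 ; MA110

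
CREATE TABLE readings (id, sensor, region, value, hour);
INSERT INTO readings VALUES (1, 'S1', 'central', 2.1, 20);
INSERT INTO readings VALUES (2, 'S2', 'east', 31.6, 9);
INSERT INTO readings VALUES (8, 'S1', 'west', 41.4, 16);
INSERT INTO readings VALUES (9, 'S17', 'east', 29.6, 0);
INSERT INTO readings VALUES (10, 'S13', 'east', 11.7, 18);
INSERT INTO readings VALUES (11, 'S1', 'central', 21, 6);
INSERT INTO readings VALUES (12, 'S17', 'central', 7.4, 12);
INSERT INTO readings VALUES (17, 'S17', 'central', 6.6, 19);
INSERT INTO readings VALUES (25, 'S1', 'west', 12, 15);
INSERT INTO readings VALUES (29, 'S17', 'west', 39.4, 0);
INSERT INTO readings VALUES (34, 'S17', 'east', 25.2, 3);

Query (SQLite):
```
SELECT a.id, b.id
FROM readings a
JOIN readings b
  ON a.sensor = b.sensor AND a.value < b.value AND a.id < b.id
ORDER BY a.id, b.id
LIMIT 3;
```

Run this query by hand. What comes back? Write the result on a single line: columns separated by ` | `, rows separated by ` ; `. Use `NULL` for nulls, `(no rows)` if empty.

1 | 8 ; 1 | 11 ; 1 | 25

Pairs (a,b) with same sensor, a.value < b.value, a.id < b.id.
sensor groups: S1:{1,8,11,25} S13:{10} S17:{9,12,17,29,34} S2:{2}
Ordered by (a.id, b.id); first 3.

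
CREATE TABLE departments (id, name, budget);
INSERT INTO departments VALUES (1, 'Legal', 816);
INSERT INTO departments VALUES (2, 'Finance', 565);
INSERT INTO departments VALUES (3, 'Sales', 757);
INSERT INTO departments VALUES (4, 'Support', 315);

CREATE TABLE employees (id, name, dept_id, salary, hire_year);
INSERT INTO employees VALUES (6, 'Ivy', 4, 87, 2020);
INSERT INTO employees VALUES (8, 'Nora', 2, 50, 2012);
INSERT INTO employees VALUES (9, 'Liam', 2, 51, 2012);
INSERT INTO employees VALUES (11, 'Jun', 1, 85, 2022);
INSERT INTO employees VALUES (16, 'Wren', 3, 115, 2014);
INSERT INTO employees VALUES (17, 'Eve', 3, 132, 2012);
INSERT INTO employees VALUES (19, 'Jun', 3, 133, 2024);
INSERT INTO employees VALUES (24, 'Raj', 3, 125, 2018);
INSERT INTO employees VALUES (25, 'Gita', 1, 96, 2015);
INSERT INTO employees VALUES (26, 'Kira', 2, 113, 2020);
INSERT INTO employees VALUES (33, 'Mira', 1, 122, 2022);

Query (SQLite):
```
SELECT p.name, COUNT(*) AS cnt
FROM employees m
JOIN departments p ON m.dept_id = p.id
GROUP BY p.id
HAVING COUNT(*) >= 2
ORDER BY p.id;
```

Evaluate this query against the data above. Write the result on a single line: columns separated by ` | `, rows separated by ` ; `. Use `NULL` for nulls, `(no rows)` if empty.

Legal | 3 ; Finance | 3 ; Sales | 4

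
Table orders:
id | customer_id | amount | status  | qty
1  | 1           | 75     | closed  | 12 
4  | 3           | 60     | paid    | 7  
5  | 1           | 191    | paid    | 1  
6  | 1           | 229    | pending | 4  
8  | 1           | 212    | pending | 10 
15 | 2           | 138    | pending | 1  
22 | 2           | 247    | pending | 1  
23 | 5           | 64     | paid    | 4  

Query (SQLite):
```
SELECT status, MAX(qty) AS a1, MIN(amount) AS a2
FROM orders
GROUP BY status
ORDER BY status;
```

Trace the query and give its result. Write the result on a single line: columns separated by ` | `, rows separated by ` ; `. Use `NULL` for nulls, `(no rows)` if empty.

Group orders by status.
Per group compute: MAX(qty), MIN(amount).
  closed: ids {1} → MAX(qty)=12, MIN(amount)=75
  paid: ids {4, 5, 23} → MAX(qty)=7, MIN(amount)=60
  pending: ids {6, 8, 15, 22} → MAX(qty)=10, MIN(amount)=138

closed | 12 | 75 ; paid | 7 | 60 ; pending | 10 | 138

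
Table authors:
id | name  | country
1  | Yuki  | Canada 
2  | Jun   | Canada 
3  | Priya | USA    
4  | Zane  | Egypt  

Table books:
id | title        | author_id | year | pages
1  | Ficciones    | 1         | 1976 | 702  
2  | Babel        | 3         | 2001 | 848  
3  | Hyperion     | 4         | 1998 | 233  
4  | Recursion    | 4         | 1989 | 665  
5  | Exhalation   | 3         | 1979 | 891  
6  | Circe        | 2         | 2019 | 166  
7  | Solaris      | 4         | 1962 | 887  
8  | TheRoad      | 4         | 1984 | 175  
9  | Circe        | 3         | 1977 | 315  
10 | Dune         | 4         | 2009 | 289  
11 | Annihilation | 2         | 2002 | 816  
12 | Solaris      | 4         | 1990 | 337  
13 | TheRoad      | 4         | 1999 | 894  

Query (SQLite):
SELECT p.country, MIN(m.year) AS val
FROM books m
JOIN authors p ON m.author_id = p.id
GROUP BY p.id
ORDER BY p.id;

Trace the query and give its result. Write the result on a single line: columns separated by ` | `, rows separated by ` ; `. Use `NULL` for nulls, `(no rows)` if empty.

Canada | 1976 ; Canada | 2002 ; USA | 1977 ; Egypt | 1962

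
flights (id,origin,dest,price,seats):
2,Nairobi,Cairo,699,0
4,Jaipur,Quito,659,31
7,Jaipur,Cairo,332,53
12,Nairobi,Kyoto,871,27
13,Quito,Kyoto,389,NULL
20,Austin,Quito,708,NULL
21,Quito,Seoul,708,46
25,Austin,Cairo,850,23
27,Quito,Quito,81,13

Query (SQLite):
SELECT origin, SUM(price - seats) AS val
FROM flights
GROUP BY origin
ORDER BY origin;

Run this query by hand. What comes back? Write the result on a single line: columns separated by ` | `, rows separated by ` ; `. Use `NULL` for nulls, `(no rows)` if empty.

For each row compute price - seats.
Group by origin; take SUM of the expression per group.
  Austin: ids {20, 25} → SUM(price - seats)=827
  Jaipur: ids {4, 7} → SUM(price - seats)=907
  Nairobi: ids {2, 12} → SUM(price - seats)=1543
  Quito: ids {13, 21, 27} → SUM(price - seats)=730

Austin | 827 ; Jaipur | 907 ; Nairobi | 1543 ; Quito | 730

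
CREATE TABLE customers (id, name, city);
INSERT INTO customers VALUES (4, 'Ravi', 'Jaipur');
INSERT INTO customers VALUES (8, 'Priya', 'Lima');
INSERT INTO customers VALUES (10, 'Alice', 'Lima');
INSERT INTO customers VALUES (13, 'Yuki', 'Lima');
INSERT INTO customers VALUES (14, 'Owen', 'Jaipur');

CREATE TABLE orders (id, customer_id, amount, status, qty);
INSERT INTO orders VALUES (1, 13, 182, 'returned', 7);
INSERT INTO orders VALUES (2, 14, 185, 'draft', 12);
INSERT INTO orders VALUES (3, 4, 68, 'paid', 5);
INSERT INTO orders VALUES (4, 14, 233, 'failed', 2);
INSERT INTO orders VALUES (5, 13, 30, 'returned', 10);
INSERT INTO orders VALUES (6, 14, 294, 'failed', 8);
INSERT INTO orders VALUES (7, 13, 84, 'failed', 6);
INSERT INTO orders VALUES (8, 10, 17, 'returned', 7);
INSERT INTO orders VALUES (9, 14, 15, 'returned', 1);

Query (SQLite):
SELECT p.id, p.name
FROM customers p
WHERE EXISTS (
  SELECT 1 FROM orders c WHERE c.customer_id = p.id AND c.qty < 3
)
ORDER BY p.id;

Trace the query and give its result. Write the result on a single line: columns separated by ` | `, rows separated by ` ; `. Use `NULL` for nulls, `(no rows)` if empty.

For each customers row, check whether any orders with matching customer_id has qty < 3.
Keep rows where that is true.

14 | Owen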